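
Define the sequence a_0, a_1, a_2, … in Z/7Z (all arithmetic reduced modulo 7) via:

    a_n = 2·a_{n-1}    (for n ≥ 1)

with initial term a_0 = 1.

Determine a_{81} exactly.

1

a_1 = 2·1 = 2
a_2 = 2·2 = 4
a_3 = 2·4 = 1
(a_3) = (1) = (a_0), so the sequence has period 3.
81 ≡ 0 (mod 3), hence a_81 = a_0 = 1.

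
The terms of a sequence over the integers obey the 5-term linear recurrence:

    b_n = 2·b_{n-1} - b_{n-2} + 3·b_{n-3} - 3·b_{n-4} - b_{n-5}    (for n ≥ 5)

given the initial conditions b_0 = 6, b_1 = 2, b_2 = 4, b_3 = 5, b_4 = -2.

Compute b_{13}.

-1986

b_5 = 2·-2 + -1·5 + 3·4 + -3·2 + -1·6 = -9
b_6 = 2·-9 + -1·-2 + 3·5 + -3·4 + -1·2 = -15
b_7 = 2·-15 + -1·-9 + 3·-2 + -3·5 + -1·4 = -46
b_8 = 2·-46 + -1·-15 + 3·-9 + -3·-2 + -1·5 = -103
b_9 = 2·-103 + -1·-46 + 3·-15 + -3·-9 + -1·-2 = -176
b_10 = 2·-176 + -1·-103 + 3·-46 + -3·-15 + -1·-9 = -333
b_11 = 2·-333 + -1·-176 + 3·-103 + -3·-46 + -1·-15 = -646
b_12 = 2·-646 + -1·-333 + 3·-176 + -3·-103 + -1·-46 = -1132
b_13 = 2·-1132 + -1·-646 + 3·-333 + -3·-176 + -1·-103 = -1986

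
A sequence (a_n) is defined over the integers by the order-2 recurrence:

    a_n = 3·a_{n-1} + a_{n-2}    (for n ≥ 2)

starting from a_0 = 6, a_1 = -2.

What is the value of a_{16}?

a_2 = 3·-2 + 1·6 = 0
a_3 = 3·0 + 1·-2 = -2
a_4 = 3·-2 + 1·0 = -6
a_5 = 3·-6 + 1·-2 = -20
a_6 = 3·-20 + 1·-6 = -66
a_7 = 3·-66 + 1·-20 = -218
a_8 = 3·-218 + 1·-66 = -720
a_9 = 3·-720 + 1·-218 = -2378
a_10 = 3·-2378 + 1·-720 = -7854
a_11 = 3·-7854 + 1·-2378 = -25940
a_12 = 3·-25940 + 1·-7854 = -85674
a_13 = 3·-85674 + 1·-25940 = -282962
a_14 = 3·-282962 + 1·-85674 = -934560
a_15 = 3·-934560 + 1·-282962 = -3086642
a_16 = 3·-3086642 + 1·-934560 = -10194486

-10194486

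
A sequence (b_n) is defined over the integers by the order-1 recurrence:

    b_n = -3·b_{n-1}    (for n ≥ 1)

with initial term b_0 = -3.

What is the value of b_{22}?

-94143178827

b_1 = -3·-3 = 9
b_2 = -3·9 = -27
b_3 = -3·-27 = 81
b_4 = -3·81 = -243
b_5 = -3·-243 = 729
b_6 = -3·729 = -2187
b_7 = -3·-2187 = 6561
b_8 = -3·6561 = -19683
b_9 = -3·-19683 = 59049
b_10 = -3·59049 = -177147
b_11 = -3·-177147 = 531441
b_12 = -3·531441 = -1594323
b_13 = -3·-1594323 = 4782969
b_14 = -3·4782969 = -14348907
b_15 = -3·-14348907 = 43046721
b_16 = -3·43046721 = -129140163
b_17 = -3·-129140163 = 387420489
b_18 = -3·387420489 = -1162261467
b_19 = -3·-1162261467 = 3486784401
b_20 = -3·3486784401 = -10460353203
b_21 = -3·-10460353203 = 31381059609
b_22 = -3·31381059609 = -94143178827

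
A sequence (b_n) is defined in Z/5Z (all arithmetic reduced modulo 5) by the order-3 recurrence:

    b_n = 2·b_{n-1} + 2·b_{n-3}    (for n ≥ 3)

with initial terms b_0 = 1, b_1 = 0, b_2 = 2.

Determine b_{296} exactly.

1

b_3 = 2·2 + 0·0 + 2·1 = 1
b_4 = 2·1 + 0·2 + 2·0 = 2
b_5 = 2·2 + 0·1 + 2·2 = 3
b_6 = 2·3 + 0·2 + 2·1 = 3
b_7 = 2·3 + 0·3 + 2·2 = 0
b_8 = 2·0 + 0·3 + 2·3 = 1
b_9 = 2·1 + 0·0 + 2·3 = 3
b_10 = 2·3 + 0·1 + 2·0 = 1
b_11 = 2·1 + 0·3 + 2·1 = 4
b_12 = 2·4 + 0·1 + 2·3 = 4
b_13 = 2·4 + 0·4 + 2·1 = 0
b_14 = 2·0 + 0·4 + 2·4 = 3
b_15 = 2·3 + 0·0 + 2·4 = 4
b_16 = 2·4 + 0·3 + 2·0 = 3
b_17 = 2·3 + 0·4 + 2·3 = 2
b_18 = 2·2 + 0·3 + 2·4 = 2
b_19 = 2·2 + 0·2 + 2·3 = 0
b_20 = 2·0 + 0·2 + 2·2 = 4
b_21 = 2·4 + 0·0 + 2·2 = 2
b_22 = 2·2 + 0·4 + 2·0 = 4
b_23 = 2·4 + 0·2 + 2·4 = 1
b_24 = 2·1 + 0·4 + 2·2 = 1
b_25 = 2·1 + 0·1 + 2·4 = 0
b_26 = 2·0 + 0·1 + 2·1 = 2
(b_24, b_25, b_26) = (1, 0, 2) = (b_0, b_1, b_2), so the sequence has period 24.
296 ≡ 8 (mod 24), hence b_296 = b_8 = 1.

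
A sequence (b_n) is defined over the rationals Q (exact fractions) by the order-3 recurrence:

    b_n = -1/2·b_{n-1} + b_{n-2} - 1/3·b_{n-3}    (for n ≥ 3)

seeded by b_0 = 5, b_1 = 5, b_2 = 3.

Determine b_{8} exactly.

-625/576

b_3 = -1/2·3 + 1·5 + -1/3·5 = 11/6
b_4 = -1/2·11/6 + 1·3 + -1/3·5 = 5/12
b_5 = -1/2·5/12 + 1·11/6 + -1/3·3 = 5/8
b_6 = -1/2·5/8 + 1·5/12 + -1/3·11/6 = -73/144
b_7 = -1/2·-73/144 + 1·5/8 + -1/3·5/12 = 71/96
b_8 = -1/2·71/96 + 1·-73/144 + -1/3·5/8 = -625/576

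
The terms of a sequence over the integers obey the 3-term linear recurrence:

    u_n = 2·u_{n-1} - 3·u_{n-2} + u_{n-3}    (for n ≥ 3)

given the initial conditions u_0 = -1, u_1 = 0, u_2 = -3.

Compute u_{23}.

7019

u_3 = 2·-3 + -3·0 + 1·-1 = -7
u_4 = 2·-7 + -3·-3 + 1·0 = -5
u_5 = 2·-5 + -3·-7 + 1·-3 = 8
u_6 = 2·8 + -3·-5 + 1·-7 = 24
u_7 = 2·24 + -3·8 + 1·-5 = 19
u_8 = 2·19 + -3·24 + 1·8 = -26
u_9 = 2·-26 + -3·19 + 1·24 = -85
u_10 = 2·-85 + -3·-26 + 1·19 = -73
u_11 = 2·-73 + -3·-85 + 1·-26 = 83
u_12 = 2·83 + -3·-73 + 1·-85 = 300
u_13 = 2·300 + -3·83 + 1·-73 = 278
u_14 = 2·278 + -3·300 + 1·83 = -261
u_15 = 2·-261 + -3·278 + 1·300 = -1056
u_16 = 2·-1056 + -3·-261 + 1·278 = -1051
u_17 = 2·-1051 + -3·-1056 + 1·-261 = 805
u_18 = 2·805 + -3·-1051 + 1·-1056 = 3707
u_19 = 2·3707 + -3·805 + 1·-1051 = 3948
u_20 = 2·3948 + -3·3707 + 1·805 = -2420
u_21 = 2·-2420 + -3·3948 + 1·3707 = -12977
u_22 = 2·-12977 + -3·-2420 + 1·3948 = -14746
u_23 = 2·-14746 + -3·-12977 + 1·-2420 = 7019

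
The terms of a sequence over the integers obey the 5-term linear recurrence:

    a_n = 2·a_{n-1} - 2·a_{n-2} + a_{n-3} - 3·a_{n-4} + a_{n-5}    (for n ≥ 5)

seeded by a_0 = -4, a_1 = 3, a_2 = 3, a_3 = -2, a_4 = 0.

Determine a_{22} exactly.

a_5 = 2·0 + -2·-2 + 1·3 + -3·3 + 1·-4 = -6
a_6 = 2·-6 + -2·0 + 1·-2 + -3·3 + 1·3 = -20
a_7 = 2·-20 + -2·-6 + 1·0 + -3·-2 + 1·3 = -19
a_8 = 2·-19 + -2·-20 + 1·-6 + -3·0 + 1·-2 = -6
a_9 = 2·-6 + -2·-19 + 1·-20 + -3·-6 + 1·0 = 24
a_10 = 2·24 + -2·-6 + 1·-19 + -3·-20 + 1·-6 = 95
a_11 = 2·95 + -2·24 + 1·-6 + -3·-19 + 1·-20 = 173
a_12 = 2·173 + -2·95 + 1·24 + -3·-6 + 1·-19 = 179
a_13 = 2·179 + -2·173 + 1·95 + -3·24 + 1·-6 = 29
a_14 = 2·29 + -2·179 + 1·173 + -3·95 + 1·24 = -388
a_15 = 2·-388 + -2·29 + 1·179 + -3·173 + 1·95 = -1079
a_16 = 2·-1079 + -2·-388 + 1·29 + -3·179 + 1·173 = -1717
a_17 = 2·-1717 + -2·-1079 + 1·-388 + -3·29 + 1·179 = -1572
a_18 = 2·-1572 + -2·-1717 + 1·-1079 + -3·-388 + 1·29 = 404
a_19 = 2·404 + -2·-1572 + 1·-1717 + -3·-1079 + 1·-388 = 5084
a_20 = 2·5084 + -2·404 + 1·-1572 + -3·-1717 + 1·-1079 = 11860
a_21 = 2·11860 + -2·5084 + 1·404 + -3·-1572 + 1·-1717 = 16955
a_22 = 2·16955 + -2·11860 + 1·5084 + -3·404 + 1·-1572 = 12490

12490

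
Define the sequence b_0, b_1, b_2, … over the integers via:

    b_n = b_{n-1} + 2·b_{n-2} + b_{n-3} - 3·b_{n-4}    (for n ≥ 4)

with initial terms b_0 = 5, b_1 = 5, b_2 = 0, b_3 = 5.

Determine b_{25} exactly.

-4866955

b_4 = 1·5 + 2·0 + 1·5 + -3·5 = -5
b_5 = 1·-5 + 2·5 + 1·0 + -3·5 = -10
b_6 = 1·-10 + 2·-5 + 1·5 + -3·0 = -15
b_7 = 1·-15 + 2·-10 + 1·-5 + -3·5 = -55
b_8 = 1·-55 + 2·-15 + 1·-10 + -3·-5 = -80
b_9 = 1·-80 + 2·-55 + 1·-15 + -3·-10 = -175
b_10 = 1·-175 + 2·-80 + 1·-55 + -3·-15 = -345
b_11 = 1·-345 + 2·-175 + 1·-80 + -3·-55 = -610
b_12 = 1·-610 + 2·-345 + 1·-175 + -3·-80 = -1235
b_13 = 1·-1235 + 2·-610 + 1·-345 + -3·-175 = -2275
b_14 = 1·-2275 + 2·-1235 + 1·-610 + -3·-345 = -4320
b_15 = 1·-4320 + 2·-2275 + 1·-1235 + -3·-610 = -8275
b_16 = 1·-8275 + 2·-4320 + 1·-2275 + -3·-1235 = -15485
b_17 = 1·-15485 + 2·-8275 + 1·-4320 + -3·-2275 = -29530
b_18 = 1·-29530 + 2·-15485 + 1·-8275 + -3·-4320 = -55815
b_19 = 1·-55815 + 2·-29530 + 1·-15485 + -3·-8275 = -105535
b_20 = 1·-105535 + 2·-55815 + 1·-29530 + -3·-15485 = -200240
b_21 = 1·-200240 + 2·-105535 + 1·-55815 + -3·-29530 = -378535
b_22 = 1·-378535 + 2·-200240 + 1·-105535 + -3·-55815 = -717105
b_23 = 1·-717105 + 2·-378535 + 1·-200240 + -3·-105535 = -1357810
b_24 = 1·-1357810 + 2·-717105 + 1·-378535 + -3·-200240 = -2569835
b_25 = 1·-2569835 + 2·-1357810 + 1·-717105 + -3·-378535 = -4866955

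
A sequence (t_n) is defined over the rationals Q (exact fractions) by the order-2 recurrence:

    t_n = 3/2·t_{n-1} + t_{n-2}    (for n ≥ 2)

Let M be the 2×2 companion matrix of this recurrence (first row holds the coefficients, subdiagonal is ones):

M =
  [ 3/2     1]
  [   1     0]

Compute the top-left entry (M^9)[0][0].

(M^9)[0][0] is the top entry after applying M 9 times to the unit state (1, 0). Equivalently it is h_{10} for the auxiliary sequence (h_n) obeying the same recurrence with h_1 = 1 and h_i = 0 for 0 ≤ i < 1:
h_2 = 3/2·1 + 1·0 = 3/2
h_3 = 3/2·3/2 + 1·1 = 13/4
h_4 = 3/2·13/4 + 1·3/2 = 51/8
h_5 = 3/2·51/8 + 1·13/4 = 205/16
h_6 = 3/2·205/16 + 1·51/8 = 819/32
h_7 = 3/2·819/32 + 1·205/16 = 3277/64
h_8 = 3/2·3277/64 + 1·819/32 = 13107/128
h_9 = 3/2·13107/128 + 1·3277/64 = 52429/256
h_10 = 3/2·52429/256 + 1·13107/128 = 209715/512

209715/512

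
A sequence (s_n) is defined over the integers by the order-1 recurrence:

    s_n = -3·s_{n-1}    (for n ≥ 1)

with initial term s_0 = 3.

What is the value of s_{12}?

1594323

s_1 = -3·3 = -9
s_2 = -3·-9 = 27
s_3 = -3·27 = -81
s_4 = -3·-81 = 243
s_5 = -3·243 = -729
s_6 = -3·-729 = 2187
s_7 = -3·2187 = -6561
s_8 = -3·-6561 = 19683
s_9 = -3·19683 = -59049
s_10 = -3·-59049 = 177147
s_11 = -3·177147 = -531441
s_12 = -3·-531441 = 1594323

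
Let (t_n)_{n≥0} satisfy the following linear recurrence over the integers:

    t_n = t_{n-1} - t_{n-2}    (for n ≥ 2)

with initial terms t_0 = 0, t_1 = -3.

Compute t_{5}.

3

t_2 = 1·-3 + -1·0 = -3
t_3 = 1·-3 + -1·-3 = 0
t_4 = 1·0 + -1·-3 = 3
t_5 = 1·3 + -1·0 = 3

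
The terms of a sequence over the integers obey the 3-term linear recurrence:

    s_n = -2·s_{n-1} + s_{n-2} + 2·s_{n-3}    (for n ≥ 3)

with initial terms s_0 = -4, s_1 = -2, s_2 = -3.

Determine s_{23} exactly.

-2796204

s_3 = -2·-3 + 1·-2 + 2·-4 = -4
s_4 = -2·-4 + 1·-3 + 2·-2 = 1
s_5 = -2·1 + 1·-4 + 2·-3 = -12
s_6 = -2·-12 + 1·1 + 2·-4 = 17
s_7 = -2·17 + 1·-12 + 2·1 = -44
s_8 = -2·-44 + 1·17 + 2·-12 = 81
s_9 = -2·81 + 1·-44 + 2·17 = -172
s_10 = -2·-172 + 1·81 + 2·-44 = 337
s_11 = -2·337 + 1·-172 + 2·81 = -684
s_12 = -2·-684 + 1·337 + 2·-172 = 1361
s_13 = -2·1361 + 1·-684 + 2·337 = -2732
s_14 = -2·-2732 + 1·1361 + 2·-684 = 5457
s_15 = -2·5457 + 1·-2732 + 2·1361 = -10924
s_16 = -2·-10924 + 1·5457 + 2·-2732 = 21841
s_17 = -2·21841 + 1·-10924 + 2·5457 = -43692
s_18 = -2·-43692 + 1·21841 + 2·-10924 = 87377
s_19 = -2·87377 + 1·-43692 + 2·21841 = -174764
s_20 = -2·-174764 + 1·87377 + 2·-43692 = 349521
s_21 = -2·349521 + 1·-174764 + 2·87377 = -699052
s_22 = -2·-699052 + 1·349521 + 2·-174764 = 1398097
s_23 = -2·1398097 + 1·-699052 + 2·349521 = -2796204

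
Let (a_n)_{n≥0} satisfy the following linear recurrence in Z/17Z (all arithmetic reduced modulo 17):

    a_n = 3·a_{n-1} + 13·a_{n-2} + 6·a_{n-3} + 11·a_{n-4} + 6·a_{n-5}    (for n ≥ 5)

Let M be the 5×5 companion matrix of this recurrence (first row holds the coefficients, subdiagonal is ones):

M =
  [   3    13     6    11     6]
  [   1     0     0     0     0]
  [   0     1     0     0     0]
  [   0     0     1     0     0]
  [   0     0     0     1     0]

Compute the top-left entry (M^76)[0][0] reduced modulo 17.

12

(M^76)[0][0] is the top entry after applying M 76 times to the unit state (1, 0, 0, 0, 0). Equivalently it is h_{80} for the auxiliary sequence (h_n) obeying the same recurrence with h_4 = 1 and h_i = 0 for 0 ≤ i < 4:
h_5 = 3·1 + 13·0 + 6·0 + 11·0 + 6·0 = 3
h_6 = 3·3 + 13·1 + 6·0 + 11·0 + 6·0 = 5
h_7 = 3·5 + 13·3 + 6·1 + 11·0 + 6·0 = 9
h_8 = 3·9 + 13·5 + 6·3 + 11·1 + 6·0 = 2
h_9 = 3·2 + 13·9 + 6·5 + 11·3 + 6·1 = 5
h_10 = 3·5 + 13·2 + 6·9 + 11·5 + 6·3 = 15
h_11 = 3·15 + 13·5 + 6·2 + 11·9 + 6·5 = 13
h_12 = 3·13 + 13·15 + 6·5 + 11·2 + 6·9 = 0
h_13 = 3·0 + 13·13 + 6·15 + 11·5 + 6·2 = 3
h_14 = 3·3 + 13·0 + 6·13 + 11·15 + 6·5 = 10
h_15 = 3·10 + 13·3 + 6·0 + 11·13 + 6·15 = 13
h_16 = 3·13 + 13·10 + 6·3 + 11·0 + 6·13 = 10
h_17 = 3·10 + 13·13 + 6·10 + 11·3 + 6·0 = 3
h_18 = 3·3 + 13·10 + 6·13 + 11·10 + 6·3 = 5
h_19 = 3·5 + 13·3 + 6·10 + 11·13 + 6·10 = 11
h_20 = 3·11 + 13·5 + 6·3 + 11·10 + 6·13 = 15
h_21 = 3·15 + 13·11 + 6·5 + 11·3 + 6·10 = 5
h_22 = 3·5 + 13·15 + 6·11 + 11·5 + 6·3 = 9
h_23 = 3·9 + 13·5 + 6·15 + 11·11 + 6·5 = 10
h_24 = 3·10 + 13·9 + 6·5 + 11·15 + 6·11 = 0
h_25 = 3·0 + 13·10 + 6·9 + 11·5 + 6·15 = 6
h_26 = 3·6 + 13·0 + 6·10 + 11·9 + 6·5 = 3
h_27 = 3·3 + 13·6 + 6·0 + 11·10 + 6·9 = 13
h_28 = 3·13 + 13·3 + 6·6 + 11·0 + 6·10 = 4
h_29 = 3·4 + 13·13 + 6·3 + 11·6 + 6·0 = 10
h_30 = 3·10 + 13·4 + 6·13 + 11·3 + 6·6 = 8
h_31 = 3·8 + 13·10 + 6·4 + 11·13 + 6·3 = 16
h_32 = 3·16 + 13·8 + 6·10 + 11·4 + 6·13 = 11
h_33 = 3·11 + 13·16 + 6·8 + 11·10 + 6·4 = 15
h_34 = 3·15 + 13·11 + 6·16 + 11·8 + 6·10 = 7
h_35 = 3·7 + 13·15 + 6·11 + 11·16 + 6·8 = 13
h_36 = 3·13 + 13·7 + 6·15 + 11·11 + 6·16 = 12
h_37 = 3·12 + 13·13 + 6·7 + 11·15 + 6·11 = 2
h_38 = 3·2 + 13·12 + 6·13 + 11·7 + 6·15 = 16
h_39 = 3·16 + 13·2 + 6·12 + 11·13 + 6·7 = 8
h_40 = 3·8 + 13·16 + 6·2 + 11·12 + 6·13 = 12
h_41 = 3·12 + 13·8 + 6·16 + 11·2 + 6·12 = 7
h_42 = 3·7 + 13·12 + 6·8 + 11·16 + 6·2 = 5
h_43 = 3·5 + 13·7 + 6·12 + 11·8 + 6·16 = 5
h_44 = 3·5 + 13·5 + 6·7 + 11·12 + 6·8 = 13
h_45 = 3·13 + 13·5 + 6·5 + 11·7 + 6·12 = 11
h_46 = 3·11 + 13·13 + 6·5 + 11·5 + 6·7 = 6
h_47 = 3·6 + 13·11 + 6·13 + 11·5 + 6·5 = 1
h_48 = 3·1 + 13·6 + 6·11 + 11·13 + 6·5 = 14
h_49 = 3·14 + 13·1 + 6·6 + 11·11 + 6·13 = 1
h_50 = 3·1 + 13·14 + 6·1 + 11·6 + 6·11 = 0
h_51 = 3·0 + 13·1 + 6·14 + 11·1 + 6·6 = 8
h_52 = 3·8 + 13·0 + 6·1 + 11·14 + 6·1 = 3
h_53 = 3·3 + 13·8 + 6·0 + 11·1 + 6·14 = 4
h_54 = 3·4 + 13·3 + 6·8 + 11·0 + 6·1 = 3
h_55 = 3·3 + 13·4 + 6·3 + 11·8 + 6·0 = 14
h_56 = 3·14 + 13·3 + 6·4 + 11·3 + 6·8 = 16
h_57 = 3·16 + 13·14 + 6·3 + 11·4 + 6·3 = 4
h_58 = 3·4 + 13·16 + 6·14 + 11·3 + 6·4 = 4
h_59 = 3·4 + 13·4 + 6·16 + 11·14 + 6·3 = 9
h_60 = 3·9 + 13·4 + 6·4 + 11·16 + 6·14 = 6
h_61 = 3·6 + 13·9 + 6·4 + 11·4 + 6·16 = 10
h_62 = 3·10 + 13·6 + 6·9 + 11·4 + 6·4 = 9
h_63 = 3·9 + 13·10 + 6·6 + 11·9 + 6·4 = 10
h_64 = 3·10 + 13·9 + 6·10 + 11·6 + 6·9 = 4
h_65 = 3·4 + 13·10 + 6·9 + 11·10 + 6·6 = 2
h_66 = 3·2 + 13·4 + 6·10 + 11·9 + 6·10 = 5
h_67 = 3·5 + 13·2 + 6·4 + 11·10 + 6·9 = 8
h_68 = 3·8 + 13·5 + 6·2 + 11·4 + 6·10 = 1
h_69 = 3·1 + 13·8 + 6·5 + 11·2 + 6·4 = 13
h_70 = 3·13 + 13·1 + 6·8 + 11·5 + 6·2 = 14
h_71 = 3·14 + 13·13 + 6·1 + 11·8 + 6·5 = 12
h_72 = 3·12 + 13·14 + 6·13 + 11·1 + 6·8 = 15
h_73 = 3·15 + 13·12 + 6·14 + 11·13 + 6·1 = 9
h_74 = 3·9 + 13·15 + 6·12 + 11·14 + 6·13 = 16
h_75 = 3·16 + 13·9 + 6·15 + 11·12 + 6·14 = 12
h_76 = 3·12 + 13·16 + 6·9 + 11·15 + 6·12 = 8
h_77 = 3·8 + 13·12 + 6·16 + 11·9 + 6·15 = 6
h_78 = 3·6 + 13·8 + 6·12 + 11·16 + 6·9 = 16
h_79 = 3·16 + 13·6 + 6·8 + 11·12 + 6·16 = 11
h_80 = 3·11 + 13·16 + 6·6 + 11·8 + 6·12 = 12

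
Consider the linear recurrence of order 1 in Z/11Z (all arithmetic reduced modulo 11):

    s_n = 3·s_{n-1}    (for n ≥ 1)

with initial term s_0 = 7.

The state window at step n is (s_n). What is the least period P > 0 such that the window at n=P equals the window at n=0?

5

n=0: window = (7)
n=1: window = (10)
n=2: window = (8)
n=3: window = (2)
n=4: window = (6)
n=5: window = (7)
window at n=5 equals window at n=0 → period = 5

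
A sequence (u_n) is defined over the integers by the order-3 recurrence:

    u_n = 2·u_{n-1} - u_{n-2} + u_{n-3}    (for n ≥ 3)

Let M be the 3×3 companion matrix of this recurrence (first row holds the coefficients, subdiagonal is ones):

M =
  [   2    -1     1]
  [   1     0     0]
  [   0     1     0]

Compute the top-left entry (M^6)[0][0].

(M^6)[0][0] is the top entry after applying M 6 times to the unit state (1, 0, 0). Equivalently it is h_{8} for the auxiliary sequence (h_n) obeying the same recurrence with h_2 = 1 and h_i = 0 for 0 ≤ i < 2:
h_3 = 2·1 + -1·0 + 1·0 = 2
h_4 = 2·2 + -1·1 + 1·0 = 3
h_5 = 2·3 + -1·2 + 1·1 = 5
h_6 = 2·5 + -1·3 + 1·2 = 9
h_7 = 2·9 + -1·5 + 1·3 = 16
h_8 = 2·16 + -1·9 + 1·5 = 28

28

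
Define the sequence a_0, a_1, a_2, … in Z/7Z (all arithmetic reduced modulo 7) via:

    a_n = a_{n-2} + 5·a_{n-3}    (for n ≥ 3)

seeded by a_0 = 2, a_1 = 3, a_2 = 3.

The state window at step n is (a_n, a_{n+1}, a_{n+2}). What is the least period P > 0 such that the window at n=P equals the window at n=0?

n=0: window = (2, 3, 3)
n=1: window = (3, 3, 6)
n=2: window = (3, 6, 4)
n=3: window = (6, 4, 0)
n=4: window = (4, 0, 6)
n=5: window = (0, 6, 6)
n=6: window = (6, 6, 6)
n=7: window = (6, 6, 1)
n=8: window = (6, 1, 1)
n=9: window = (1, 1, 3)
n=10: window = (1, 3, 6)
n=11: window = (3, 6, 1)
n=12: window = (6, 1, 0)
n=13: window = (1, 0, 3)
n=14: window = (0, 3, 5)
n=15: window = (3, 5, 3)
n=16: window = (5, 3, 6)
n=17: window = (3, 6, 0)
n=18: window = (6, 0, 0)
n=19: window = (0, 0, 2)
n=20: window = (0, 2, 0)
n=21: window = (2, 0, 2)
n=22: window = (0, 2, 3)
n=23: window = (2, 3, 2)
n=24: window = (3, 2, 6)
n=25: window = (2, 6, 3)
n=26: window = (6, 3, 2)
n=27: window = (3, 2, 5)
n=28: window = (2, 5, 3)
n=29: window = (5, 3, 1)
n=30: window = (3, 1, 0)
n=31: window = (1, 0, 2)
n=32: window = (0, 2, 5)
n=33: window = (2, 5, 2)
n=34: window = (5, 2, 1)
n=35: window = (2, 1, 6)
n=36: window = (1, 6, 4)
n=37: window = (6, 4, 4)
n=38: window = (4, 4, 6)
n=39: window = (4, 6, 3)
n=40: window = (6, 3, 5)
…
n=340: window = (0, 3, 2)
n=341: window = (3, 2, 3)
n=342: window = (2, 3, 3)
window at n=342 equals window at n=0 → period = 342

342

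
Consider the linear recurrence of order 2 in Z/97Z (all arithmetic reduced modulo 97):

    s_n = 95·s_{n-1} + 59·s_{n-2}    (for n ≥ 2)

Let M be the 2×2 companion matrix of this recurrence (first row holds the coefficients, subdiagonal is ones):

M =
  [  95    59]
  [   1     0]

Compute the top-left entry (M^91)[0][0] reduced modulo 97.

55

(M^91)[0][0] is the top entry after applying M 91 times to the unit state (1, 0). Equivalently it is h_{92} for the auxiliary sequence (h_n) obeying the same recurrence with h_1 = 1 and h_i = 0 for 0 ≤ i < 1:
h_2 = 95·1 + 59·0 = 95
h_3 = 95·95 + 59·1 = 63
h_4 = 95·63 + 59·95 = 47
h_5 = 95·47 + 59·63 = 34
h_6 = 95·34 + 59·47 = 86
h_7 = 95·86 + 59·34 = 88
h_8 = 95·88 + 59·86 = 48
h_9 = 95·48 + 59·88 = 52
h_10 = 95·52 + 59·48 = 12
h_11 = 95·12 + 59·52 = 37
h_12 = 95·37 + 59·12 = 52
h_13 = 95·52 + 59·37 = 42
h_14 = 95·42 + 59·52 = 74
h_15 = 95·74 + 59·42 = 2
h_16 = 95·2 + 59·74 = 94
h_17 = 95·94 + 59·2 = 27
h_18 = 95·27 + 59·94 = 60
h_19 = 95·60 + 59·27 = 18
h_20 = 95·18 + 59·60 = 12
h_21 = 95·12 + 59·18 = 68
h_22 = 95·68 + 59·12 = 87
h_23 = 95·87 + 59·68 = 55
h_24 = 95·55 + 59·87 = 76
h_25 = 95·76 + 59·55 = 86
h_26 = 95·86 + 59·76 = 44
h_27 = 95·44 + 59·86 = 39
h_28 = 95·39 + 59·44 = 93
h_29 = 95·93 + 59·39 = 78
h_30 = 95·78 + 59·93 = 93
h_31 = 95·93 + 59·78 = 51
h_32 = 95·51 + 59·93 = 50
h_33 = 95·50 + 59·51 = 96
h_34 = 95·96 + 59·50 = 42
h_35 = 95·42 + 59·96 = 51
h_36 = 95·51 + 59·42 = 48
h_37 = 95·48 + 59·51 = 3
h_38 = 95·3 + 59·48 = 13
h_39 = 95·13 + 59·3 = 54
h_40 = 95·54 + 59·13 = 77
h_41 = 95·77 + 59·54 = 25
h_42 = 95·25 + 59·77 = 31
h_43 = 95·31 + 59·25 = 55
h_44 = 95·55 + 59·31 = 70
h_45 = 95·70 + 59·55 = 1
h_46 = 95·1 + 59·70 = 54
h_47 = 95·54 + 59·1 = 48
h_48 = 95·48 + 59·54 = 83
h_49 = 95·83 + 59·48 = 47
h_50 = 95·47 + 59·83 = 50
h_51 = 95·50 + 59·47 = 54
h_52 = 95·54 + 59·50 = 29
h_53 = 95·29 + 59·54 = 24
h_54 = 95·24 + 59·29 = 14
h_55 = 95·14 + 59·24 = 30
h_56 = 95·30 + 59·14 = 87
h_57 = 95·87 + 59·30 = 44
h_58 = 95·44 + 59·87 = 1
h_59 = 95·1 + 59·44 = 72
h_60 = 95·72 + 59·1 = 12
h_61 = 95·12 + 59·72 = 53
h_62 = 95·53 + 59·12 = 20
h_63 = 95·20 + 59·53 = 80
h_64 = 95·80 + 59·20 = 50
h_65 = 95·50 + 59·80 = 61
h_66 = 95·61 + 59·50 = 15
h_67 = 95·15 + 59·61 = 77
h_68 = 95·77 + 59·15 = 52
h_69 = 95·52 + 59·77 = 74
h_70 = 95·74 + 59·52 = 10
h_71 = 95·10 + 59·74 = 78
h_72 = 95·78 + 59·10 = 46
h_73 = 95·46 + 59·78 = 48
h_74 = 95·48 + 59·46 = 96
h_75 = 95·96 + 59·48 = 21
h_76 = 95·21 + 59·96 = 93
h_77 = 95·93 + 59·21 = 83
h_78 = 95·83 + 59·93 = 83
h_79 = 95·83 + 59·83 = 75
h_80 = 95·75 + 59·83 = 91
h_81 = 95·91 + 59·75 = 72
h_82 = 95·72 + 59·91 = 84
h_83 = 95·84 + 59·72 = 6
h_84 = 95·6 + 59·84 = 94
h_85 = 95·94 + 59·6 = 69
h_86 = 95·69 + 59·94 = 73
h_87 = 95·73 + 59·69 = 45
h_88 = 95·45 + 59·73 = 46
h_89 = 95·46 + 59·45 = 41
h_90 = 95·41 + 59·46 = 13
h_91 = 95·13 + 59·41 = 65
h_92 = 95·65 + 59·13 = 55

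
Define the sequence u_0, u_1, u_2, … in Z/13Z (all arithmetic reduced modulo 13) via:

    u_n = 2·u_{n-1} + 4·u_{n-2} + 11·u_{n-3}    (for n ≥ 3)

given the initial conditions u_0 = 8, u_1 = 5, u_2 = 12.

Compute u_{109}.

u_3 = 2·12 + 4·5 + 11·8 = 2
u_4 = 2·2 + 4·12 + 11·5 = 3
u_5 = 2·3 + 4·2 + 11·12 = 3
u_6 = 2·3 + 4·3 + 11·2 = 1
u_7 = 2·1 + 4·3 + 11·3 = 8
u_8 = 2·8 + 4·1 + 11·3 = 1
u_9 = 2·1 + 4·8 + 11·1 = 6
u_10 = 2·6 + 4·1 + 11·8 = 0
u_11 = 2·0 + 4·6 + 11·1 = 9
u_12 = 2·9 + 4·0 + 11·6 = 6
u_13 = 2·6 + 4·9 + 11·0 = 9
u_14 = 2·9 + 4·6 + 11·9 = 11
u_15 = 2·11 + 4·9 + 11·6 = 7
u_16 = 2·7 + 4·11 + 11·9 = 1
u_17 = 2·1 + 4·7 + 11·11 = 8
u_18 = 2·8 + 4·1 + 11·7 = 6
u_19 = 2·6 + 4·8 + 11·1 = 3
u_20 = 2·3 + 4·6 + 11·8 = 1
u_21 = 2·1 + 4·3 + 11·6 = 2
u_22 = 2·2 + 4·1 + 11·3 = 2
u_23 = 2·2 + 4·2 + 11·1 = 10
u_24 = 2·10 + 4·2 + 11·2 = 11
u_25 = 2·11 + 4·10 + 11·2 = 6
u_26 = 2·6 + 4·11 + 11·10 = 10
u_27 = 2·10 + 4·6 + 11·11 = 9
u_28 = 2·9 + 4·10 + 11·6 = 7
u_29 = 2·7 + 4·9 + 11·10 = 4
u_30 = 2·4 + 4·7 + 11·9 = 5
u_31 = 2·5 + 4·4 + 11·7 = 12
u_32 = 2·12 + 4·5 + 11·4 = 10
u_33 = 2·10 + 4·12 + 11·5 = 6
u_34 = 2·6 + 4·10 + 11·12 = 2
u_35 = 2·2 + 4·6 + 11·10 = 8
u_36 = 2·8 + 4·2 + 11·6 = 12
u_37 = 2·12 + 4·8 + 11·2 = 0
u_38 = 2·0 + 4·12 + 11·8 = 6
u_39 = 2·6 + 4·0 + 11·12 = 1
u_40 = 2·1 + 4·6 + 11·0 = 0
u_41 = 2·0 + 4·1 + 11·6 = 5
u_42 = 2·5 + 4·0 + 11·1 = 8
u_43 = 2·8 + 4·5 + 11·0 = 10
u_44 = 2·10 + 4·8 + 11·5 = 3
u_45 = 2·3 + 4·10 + 11·8 = 4
u_46 = 2·4 + 4·3 + 11·10 = 0
u_47 = 2·0 + 4·4 + 11·3 = 10
u_48 = 2·10 + 4·0 + 11·4 = 12
u_49 = 2·12 + 4·10 + 11·0 = 12
u_50 = 2·12 + 4·12 + 11·10 = 0
u_51 = 2·0 + 4·12 + 11·12 = 11
u_52 = 2·11 + 4·0 + 11·12 = 11
u_53 = 2·11 + 4·11 + 11·0 = 1
u_54 = 2·1 + 4·11 + 11·11 = 11
u_55 = 2·11 + 4·1 + 11·11 = 4
u_56 = 2·4 + 4·11 + 11·1 = 11
u_57 = 2·11 + 4·4 + 11·11 = 3
u_58 = 2·3 + 4·11 + 11·4 = 3
u_59 = 2·3 + 4·3 + 11·11 = 9
u_60 = 2·9 + 4·3 + 11·3 = 11
u_61 = 2·11 + 4·9 + 11·3 = 0
u_62 = 2·0 + 4·11 + 11·9 = 0
u_63 = 2·0 + 4·0 + 11·11 = 4
u_64 = 2·4 + 4·0 + 11·0 = 8
u_65 = 2·8 + 4·4 + 11·0 = 6
u_66 = 2·6 + 4·8 + 11·4 = 10
u_67 = 2·10 + 4·6 + 11·8 = 2
u_68 = 2·2 + 4·10 + 11·6 = 6
u_69 = 2·6 + 4·2 + 11·10 = 0
u_70 = 2·0 + 4·6 + 11·2 = 7
u_71 = 2·7 + 4·0 + 11·6 = 2
u_72 = 2·2 + 4·7 + 11·0 = 6
u_73 = 2·6 + 4·2 + 11·7 = 6
u_74 = 2·6 + 4·6 + 11·2 = 6
u_75 = 2·6 + 4·6 + 11·6 = 11
u_76 = 2·11 + 4·6 + 11·6 = 8
u_77 = 2·8 + 4·11 + 11·6 = 9
u_78 = 2·9 + 4·8 + 11·11 = 2
u_79 = 2·2 + 4·9 + 11·8 = 11
u_80 = 2·11 + 4·2 + 11·9 = 12
u_81 = 2·12 + 4·11 + 11·2 = 12
u_82 = 2·12 + 4·12 + 11·11 = 11
u_83 = 2·11 + 4·12 + 11·12 = 7
u_84 = 2·7 + 4·11 + 11·12 = 8
u_85 = 2·8 + 4·7 + 11·11 = 9
u_86 = 2·9 + 4·8 + 11·7 = 10
u_87 = 2·10 + 4·9 + 11·8 = 1
u_88 = 2·1 + 4·10 + 11·9 = 11
u_89 = 2·11 + 4·1 + 11·10 = 6
u_90 = 2·6 + 4·11 + 11·1 = 2
u_91 = 2·2 + 4·6 + 11·11 = 6
u_92 = 2·6 + 4·2 + 11·6 = 8
u_93 = 2·8 + 4·6 + 11·2 = 10
u_94 = 2·10 + 4·8 + 11·6 = 1
u_95 = 2·1 + 4·10 + 11·8 = 0
u_96 = 2·0 + 4·1 + 11·10 = 10
u_97 = 2·10 + 4·0 + 11·1 = 5
u_98 = 2·5 + 4·10 + 11·0 = 11
u_99 = 2·11 + 4·5 + 11·10 = 9
u_100 = 2·9 + 4·11 + 11·5 = 0
u_101 = 2·0 + 4·9 + 11·11 = 1
u_102 = 2·1 + 4·0 + 11·9 = 10
u_103 = 2·10 + 4·1 + 11·0 = 11
u_104 = 2·11 + 4·10 + 11·1 = 8
u_105 = 2·8 + 4·11 + 11·10 = 1
u_106 = 2·1 + 4·8 + 11·11 = 12
u_107 = 2·12 + 4·1 + 11·8 = 12
u_108 = 2·12 + 4·12 + 11·1 = 5
u_109 = 2·5 + 4·12 + 11·12 = 8

8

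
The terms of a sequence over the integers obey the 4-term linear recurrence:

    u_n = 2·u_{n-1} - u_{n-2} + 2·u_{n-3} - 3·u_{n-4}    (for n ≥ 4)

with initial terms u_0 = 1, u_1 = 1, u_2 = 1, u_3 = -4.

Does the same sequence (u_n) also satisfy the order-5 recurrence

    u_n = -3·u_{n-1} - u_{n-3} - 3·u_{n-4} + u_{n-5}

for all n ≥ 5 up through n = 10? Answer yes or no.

Terms u_0..u_10: 1, 1, 1, -4, -10, -17, -35, -61, -91, -140, -206
n=5: candidate gives 27, actual u_5 = -17 ✗

no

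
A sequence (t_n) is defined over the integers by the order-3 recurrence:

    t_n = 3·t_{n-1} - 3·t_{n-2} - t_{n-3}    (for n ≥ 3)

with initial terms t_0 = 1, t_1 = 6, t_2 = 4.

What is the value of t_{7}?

t_3 = 3·4 + -3·6 + -1·1 = -7
t_4 = 3·-7 + -3·4 + -1·6 = -39
t_5 = 3·-39 + -3·-7 + -1·4 = -100
t_6 = 3·-100 + -3·-39 + -1·-7 = -176
t_7 = 3·-176 + -3·-100 + -1·-39 = -189

-189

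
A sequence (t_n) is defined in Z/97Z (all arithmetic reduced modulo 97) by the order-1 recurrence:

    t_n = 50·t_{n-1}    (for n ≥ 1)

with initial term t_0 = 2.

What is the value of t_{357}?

94

t_1 = 50·2 = 3
t_2 = 50·3 = 53
t_3 = 50·53 = 31
t_4 = 50·31 = 95
t_5 = 50·95 = 94
t_6 = 50·94 = 44
t_7 = 50·44 = 66
t_8 = 50·66 = 2
(t_8) = (2) = (t_0), so the sequence has period 8.
357 ≡ 5 (mod 8), hence t_357 = t_5 = 94.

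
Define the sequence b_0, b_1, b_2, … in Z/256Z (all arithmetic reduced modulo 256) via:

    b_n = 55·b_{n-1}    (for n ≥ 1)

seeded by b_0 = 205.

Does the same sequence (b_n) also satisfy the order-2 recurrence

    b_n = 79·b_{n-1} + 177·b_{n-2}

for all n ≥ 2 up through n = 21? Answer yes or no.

no

Terms b_0..b_21: 205, 11, 93, 251, 237, 235, 125, 219, 13, 203, 157, 187, 45, 171, 189, 155, 77, 139, 221, 123, 109, 107
n=2: candidate gives 34, actual b_2 = 93 ✗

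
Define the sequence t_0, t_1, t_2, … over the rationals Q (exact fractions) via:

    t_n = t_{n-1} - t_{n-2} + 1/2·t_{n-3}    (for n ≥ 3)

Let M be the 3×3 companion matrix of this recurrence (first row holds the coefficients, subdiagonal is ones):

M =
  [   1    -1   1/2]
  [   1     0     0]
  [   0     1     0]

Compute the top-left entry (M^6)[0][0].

(M^6)[0][0] is the top entry after applying M 6 times to the unit state (1, 0, 0). Equivalently it is h_{8} for the auxiliary sequence (h_n) obeying the same recurrence with h_2 = 1 and h_i = 0 for 0 ≤ i < 2:
h_3 = 1·1 + -1·0 + 1/2·0 = 1
h_4 = 1·1 + -1·1 + 1/2·0 = 0
h_5 = 1·0 + -1·1 + 1/2·1 = -1/2
h_6 = 1·-1/2 + -1·0 + 1/2·1 = 0
h_7 = 1·0 + -1·-1/2 + 1/2·0 = 1/2
h_8 = 1·1/2 + -1·0 + 1/2·-1/2 = 1/4

1/4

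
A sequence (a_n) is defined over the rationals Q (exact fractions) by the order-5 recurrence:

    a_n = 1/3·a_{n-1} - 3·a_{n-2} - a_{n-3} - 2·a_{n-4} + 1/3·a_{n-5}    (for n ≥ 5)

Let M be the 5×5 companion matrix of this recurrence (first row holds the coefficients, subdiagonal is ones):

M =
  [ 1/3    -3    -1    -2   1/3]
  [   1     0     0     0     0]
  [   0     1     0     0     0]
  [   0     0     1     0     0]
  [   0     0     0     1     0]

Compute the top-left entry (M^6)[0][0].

(M^6)[0][0] is the top entry after applying M 6 times to the unit state (1, 0, 0, 0, 0). Equivalently it is h_{10} for the auxiliary sequence (h_n) obeying the same recurrence with h_4 = 1 and h_i = 0 for 0 ≤ i < 4:
h_5 = 1/3·1 + -3·0 + -1·0 + -2·0 + 1/3·0 = 1/3
h_6 = 1/3·1/3 + -3·1 + -1·0 + -2·0 + 1/3·0 = -26/9
h_7 = 1/3·-26/9 + -3·1/3 + -1·1 + -2·0 + 1/3·0 = -80/27
h_8 = 1/3·-80/27 + -3·-26/9 + -1·1/3 + -2·1 + 1/3·0 = 433/81
h_9 = 1/3·433/81 + -3·-80/27 + -1·-26/9 + -2·1/3 + 1/3·1 = 3214/243
h_10 = 1/3·3214/243 + -3·433/81 + -1·-80/27 + -2·-26/9 + 1/3·1/3 = -2024/729

-2024/729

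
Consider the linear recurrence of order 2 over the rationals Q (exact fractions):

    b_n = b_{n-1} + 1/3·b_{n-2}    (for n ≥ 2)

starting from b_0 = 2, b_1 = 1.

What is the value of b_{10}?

b_2 = 1·1 + 1/3·2 = 5/3
b_3 = 1·5/3 + 1/3·1 = 2
b_4 = 1·2 + 1/3·5/3 = 23/9
b_5 = 1·23/9 + 1/3·2 = 29/9
b_6 = 1·29/9 + 1/3·23/9 = 110/27
b_7 = 1·110/27 + 1/3·29/9 = 139/27
b_8 = 1·139/27 + 1/3·110/27 = 527/81
b_9 = 1·527/81 + 1/3·139/27 = 74/9
b_10 = 1·74/9 + 1/3·527/81 = 2525/243

2525/243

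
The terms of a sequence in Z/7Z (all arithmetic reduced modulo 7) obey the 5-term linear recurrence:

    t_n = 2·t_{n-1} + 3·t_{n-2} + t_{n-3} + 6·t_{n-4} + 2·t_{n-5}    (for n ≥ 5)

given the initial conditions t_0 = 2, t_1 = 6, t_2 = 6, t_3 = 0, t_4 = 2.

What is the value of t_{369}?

6

t_5 = 2·2 + 3·0 + 1·6 + 6·6 + 2·2 = 1
t_6 = 2·1 + 3·2 + 1·0 + 6·6 + 2·6 = 0
t_7 = 2·0 + 3·1 + 1·2 + 6·0 + 2·6 = 3
t_8 = 2·3 + 3·0 + 1·1 + 6·2 + 2·0 = 5
t_9 = 2·5 + 3·3 + 1·0 + 6·1 + 2·2 = 1
t_10 = 2·1 + 3·5 + 1·3 + 6·0 + 2·1 = 1
t_11 = 2·1 + 3·1 + 1·5 + 6·3 + 2·0 = 0
t_12 = 2·0 + 3·1 + 1·1 + 6·5 + 2·3 = 5
t_13 = 2·5 + 3·0 + 1·1 + 6·1 + 2·5 = 6
t_14 = 2·6 + 3·5 + 1·0 + 6·1 + 2·1 = 0
t_15 = 2·0 + 3·6 + 1·5 + 6·0 + 2·1 = 4
t_16 = 2·4 + 3·0 + 1·6 + 6·5 + 2·0 = 2
t_17 = 2·2 + 3·4 + 1·0 + 6·6 + 2·5 = 6
t_18 = 2·6 + 3·2 + 1·4 + 6·0 + 2·6 = 6
t_19 = 2·6 + 3·6 + 1·2 + 6·4 + 2·0 = 0
t_20 = 2·0 + 3·6 + 1·6 + 6·2 + 2·4 = 2
(t_16, t_17, t_18, t_19, t_20) = (2, 6, 6, 0, 2) = (t_0, t_1, t_2, t_3, t_4), so the sequence has period 16.
369 ≡ 1 (mod 16), hence t_369 = t_1 = 6.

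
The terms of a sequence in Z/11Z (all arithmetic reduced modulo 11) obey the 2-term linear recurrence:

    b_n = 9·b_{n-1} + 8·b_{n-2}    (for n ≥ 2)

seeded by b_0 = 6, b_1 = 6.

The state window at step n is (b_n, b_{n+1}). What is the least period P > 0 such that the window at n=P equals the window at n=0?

n=0: window = (6, 6)
n=1: window = (6, 3)
n=2: window = (3, 9)
n=3: window = (9, 6)
n=4: window = (6, 5)
n=5: window = (5, 5)
n=6: window = (5, 8)
n=7: window = (8, 2)
n=8: window = (2, 5)
n=9: window = (5, 6)
n=10: window = (6, 6)
window at n=10 equals window at n=0 → period = 10

10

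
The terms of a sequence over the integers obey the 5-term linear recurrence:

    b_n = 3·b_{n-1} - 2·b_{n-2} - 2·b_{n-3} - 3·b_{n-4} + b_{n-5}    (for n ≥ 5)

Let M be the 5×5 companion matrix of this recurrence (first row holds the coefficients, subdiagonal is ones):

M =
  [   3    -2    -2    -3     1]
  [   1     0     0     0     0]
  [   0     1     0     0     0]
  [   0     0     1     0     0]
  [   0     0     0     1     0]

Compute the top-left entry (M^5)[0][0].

0

(M^5)[0][0] is the top entry after applying M 5 times to the unit state (1, 0, 0, 0, 0). Equivalently it is h_{9} for the auxiliary sequence (h_n) obeying the same recurrence with h_4 = 1 and h_i = 0 for 0 ≤ i < 4:
h_5 = 3·1 + -2·0 + -2·0 + -3·0 + 1·0 = 3
h_6 = 3·3 + -2·1 + -2·0 + -3·0 + 1·0 = 7
h_7 = 3·7 + -2·3 + -2·1 + -3·0 + 1·0 = 13
h_8 = 3·13 + -2·7 + -2·3 + -3·1 + 1·0 = 16
h_9 = 3·16 + -2·13 + -2·7 + -3·3 + 1·1 = 0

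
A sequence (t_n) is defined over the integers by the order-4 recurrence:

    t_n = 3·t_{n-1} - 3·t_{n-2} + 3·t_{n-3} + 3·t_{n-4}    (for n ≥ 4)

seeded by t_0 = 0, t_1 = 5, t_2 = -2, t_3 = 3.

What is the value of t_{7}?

378

t_4 = 3·3 + -3·-2 + 3·5 + 3·0 = 30
t_5 = 3·30 + -3·3 + 3·-2 + 3·5 = 90
t_6 = 3·90 + -3·30 + 3·3 + 3·-2 = 183
t_7 = 3·183 + -3·90 + 3·30 + 3·3 = 378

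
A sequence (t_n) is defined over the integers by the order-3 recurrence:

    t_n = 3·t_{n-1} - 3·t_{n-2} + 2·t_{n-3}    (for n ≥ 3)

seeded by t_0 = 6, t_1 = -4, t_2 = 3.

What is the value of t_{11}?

8889

t_3 = 3·3 + -3·-4 + 2·6 = 33
t_4 = 3·33 + -3·3 + 2·-4 = 82
t_5 = 3·82 + -3·33 + 2·3 = 153
t_6 = 3·153 + -3·82 + 2·33 = 279
t_7 = 3·279 + -3·153 + 2·82 = 542
t_8 = 3·542 + -3·279 + 2·153 = 1095
t_9 = 3·1095 + -3·542 + 2·279 = 2217
t_10 = 3·2217 + -3·1095 + 2·542 = 4450
t_11 = 3·4450 + -3·2217 + 2·1095 = 8889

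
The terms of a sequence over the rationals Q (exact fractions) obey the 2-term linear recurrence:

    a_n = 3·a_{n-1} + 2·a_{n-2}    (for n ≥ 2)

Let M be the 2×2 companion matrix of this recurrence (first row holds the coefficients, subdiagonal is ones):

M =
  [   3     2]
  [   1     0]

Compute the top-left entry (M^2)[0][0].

(M^2)[0][0] is the top entry after applying M 2 times to the unit state (1, 0). Equivalently it is h_{3} for the auxiliary sequence (h_n) obeying the same recurrence with h_1 = 1 and h_i = 0 for 0 ≤ i < 1:
h_2 = 3·1 + 2·0 = 3
h_3 = 3·3 + 2·1 = 11

11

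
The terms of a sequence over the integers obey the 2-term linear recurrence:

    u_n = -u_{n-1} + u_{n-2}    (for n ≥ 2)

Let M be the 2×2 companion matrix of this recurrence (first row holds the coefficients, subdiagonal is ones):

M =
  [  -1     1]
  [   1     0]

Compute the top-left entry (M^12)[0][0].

(M^12)[0][0] is the top entry after applying M 12 times to the unit state (1, 0). Equivalently it is h_{13} for the auxiliary sequence (h_n) obeying the same recurrence with h_1 = 1 and h_i = 0 for 0 ≤ i < 1:
h_2 = -1·1 + 1·0 = -1
h_3 = -1·-1 + 1·1 = 2
h_4 = -1·2 + 1·-1 = -3
h_5 = -1·-3 + 1·2 = 5
h_6 = -1·5 + 1·-3 = -8
h_7 = -1·-8 + 1·5 = 13
h_8 = -1·13 + 1·-8 = -21
h_9 = -1·-21 + 1·13 = 34
h_10 = -1·34 + 1·-21 = -55
h_11 = -1·-55 + 1·34 = 89
h_12 = -1·89 + 1·-55 = -144
h_13 = -1·-144 + 1·89 = 233

233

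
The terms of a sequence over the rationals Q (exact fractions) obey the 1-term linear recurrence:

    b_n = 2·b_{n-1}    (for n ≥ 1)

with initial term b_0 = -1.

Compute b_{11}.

-2048

b_1 = 2·-1 = -2
b_2 = 2·-2 = -4
b_3 = 2·-4 = -8
b_4 = 2·-8 = -16
b_5 = 2·-16 = -32
b_6 = 2·-32 = -64
b_7 = 2·-64 = -128
b_8 = 2·-128 = -256
b_9 = 2·-256 = -512
b_10 = 2·-512 = -1024
b_11 = 2·-1024 = -2048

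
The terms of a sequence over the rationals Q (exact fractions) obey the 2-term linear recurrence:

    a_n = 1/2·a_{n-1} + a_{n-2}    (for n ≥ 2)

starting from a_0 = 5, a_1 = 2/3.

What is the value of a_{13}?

a_2 = 1/2·2/3 + 1·5 = 16/3
a_3 = 1/2·16/3 + 1·2/3 = 10/3
a_4 = 1/2·10/3 + 1·16/3 = 7
a_5 = 1/2·7 + 1·10/3 = 41/6
a_6 = 1/2·41/6 + 1·7 = 125/12
a_7 = 1/2·125/12 + 1·41/6 = 289/24
a_8 = 1/2·289/24 + 1·125/12 = 263/16
a_9 = 1/2·263/16 + 1·289/24 = 1945/96
a_10 = 1/2·1945/96 + 1·263/16 = 5101/192
a_11 = 1/2·5101/192 + 1·1945/96 = 12881/384
a_12 = 1/2·12881/384 + 1·5101/192 = 11095/256
a_13 = 1/2·11095/256 + 1·12881/384 = 84809/1536

84809/1536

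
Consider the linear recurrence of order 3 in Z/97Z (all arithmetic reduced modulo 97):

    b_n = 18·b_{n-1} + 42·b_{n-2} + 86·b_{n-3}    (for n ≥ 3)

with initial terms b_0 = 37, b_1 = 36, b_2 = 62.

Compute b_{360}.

12

b_3 = 18·62 + 42·36 + 86·37 = 87
b_4 = 18·87 + 42·62 + 86·36 = 88
b_5 = 18·88 + 42·87 + 86·62 = 94
b_6 = 18·94 + 42·88 + 86·87 = 66
b_7 = 18·66 + 42·94 + 86·88 = 94
b_8 = 18·94 + 42·66 + 86·94 = 35
Continuing the recurrence:
  b_9 = 69;  b_10 = 29;  b_11 = 28;  b_12 = 90;  b_13 = 52;  b_14 = 43
  b_15 = 28;  b_16 = 89;  b_17 = 74;  b_18 = 9;  b_19 = 60;  b_20 = 62
  b_21 = 45;  b_22 = 38;  b_23 = 49;  b_24 = 43;  b_25 = 86;  b_26 = 2
  b_27 = 71;  b_28 = 28;  b_29 = 69;  b_30 = 85;  b_31 = 46;  b_32 = 50
  b_33 = 54;  b_34 = 44;  b_35 = 85;  b_36 = 68;  b_37 = 42;  b_38 = 58
  b_39 = 23;  b_40 = 60;  b_41 = 50;  b_42 = 63;  b_43 = 52;  b_44 = 25
  b_45 = 1;  b_46 = 11;  b_47 = 62;  b_48 = 15;  b_49 = 37;  b_50 = 32
  b_51 = 25;  b_52 = 29;  b_53 = 56;  b_54 = 11;  b_55 = 0;  b_56 = 40
  b_57 = 17;  b_58 = 46;  b_59 = 35;  b_60 = 47;  b_61 = 64;  b_62 = 25
  b_63 = 2;  b_64 = 91;  b_65 = 89;  b_66 = 67;  b_67 = 63;  b_68 = 59
  b_69 = 61;  b_70 = 70;  b_71 = 69;  b_72 = 19;  b_73 = 45;  b_74 = 73
  b_75 = 85;  b_76 = 27;  b_77 = 52;  b_78 = 68;  b_79 = 7;  b_80 = 82
  b_81 = 52;  b_82 = 35;  b_83 = 69;  b_84 = 6;  b_85 = 2;  b_86 = 14
  b_87 = 76;  b_88 = 91;  b_89 = 20;  b_90 = 48;  b_91 = 24;  b_92 = 94
  b_93 = 38;  b_94 = 3;  b_95 = 34;  b_96 = 29;  b_97 = 74;  b_98 = 42
  b_99 = 53;  b_100 = 61;  b_101 = 49;  b_102 = 48;  b_103 = 20;  b_104 = 91
  b_105 = 10;  b_106 = 96;  b_107 = 80;  b_108 = 27;  b_109 = 74;  b_110 = 34
  b_111 = 28;  b_112 = 51;  b_113 = 71;  b_114 = 8;  b_115 = 43;  b_116 = 38
  b_117 = 74;  b_118 = 30;  b_119 = 29;  b_120 = 95;  b_121 = 76;  b_122 = 92
  b_123 = 20;  b_124 = 90;  b_125 = 90;  b_126 = 39;  b_127 = 0;  b_128 = 66
  b_129 = 80;  b_130 = 41;  b_131 = 74;  b_132 = 40;  b_133 = 79;  b_134 = 57
  b_135 = 24;  b_136 = 17;  b_137 = 8;  b_138 = 12;  b_139 = 74;  b_140 = 2
  b_141 = 5;  b_142 = 39;  b_143 = 17;  b_144 = 46;  b_145 = 46;  b_146 = 51
  b_147 = 16;  b_148 = 81;  b_149 = 17;  b_150 = 40;  b_151 = 58;  b_152 = 15
  b_153 = 35;  b_154 = 40;  b_155 = 85;  b_156 = 12;  b_157 = 48;  b_158 = 45
  b_159 = 75;  b_160 = 93;  b_161 = 61;  b_162 = 8;  b_163 = 34;  b_164 = 83
  b_165 = 21;  b_166 = 95;  b_167 = 30;  b_168 = 31;  b_169 = 94;  b_170 = 45
  b_171 = 52;  b_172 = 46;  b_173 = 92;  b_174 = 9;  b_175 = 28;  b_176 = 64
  b_177 = 95;  b_178 = 16;  b_179 = 82;  b_180 = 36;  b_181 = 36;  b_182 = 94
  b_183 = 92;  b_184 = 67;  b_185 = 59;  b_186 = 51;  b_187 = 40;  b_188 = 79
  b_189 = 19;  b_190 = 19;  b_191 = 77;  b_192 = 35;  b_193 = 66;  b_194 = 65
  b_195 = 65;  b_196 = 70;  b_197 = 74;  b_198 = 65;  b_199 = 16;  b_200 = 70
  b_201 = 53;  b_202 = 32;  b_203 = 92;  b_204 = 89;  b_205 = 70;  b_206 = 9
  b_207 = 86;  b_208 = 89;  b_209 = 71;  b_210 = 93;  b_211 = 88;  b_212 = 53
  b_213 = 38;  b_214 = 2;  b_215 = 79;  b_216 = 21;  b_217 = 85;  b_218 = 88
  b_219 = 73;  b_220 = 1;  b_221 = 79;  b_222 = 79;  b_223 = 73;  b_224 = 77
  b_225 = 91;  b_226 = 92;  b_227 = 72;  b_228 = 85;  b_229 = 50;  b_230 = 89
  b_231 = 51;  b_232 = 32;  b_233 = 90;  b_234 = 75;  b_235 = 25;  b_236 = 88
  b_237 = 63;  b_238 = 93;  b_239 = 54;  b_240 = 14;  b_241 = 42;  b_242 = 71
  b_243 = 75;  b_244 = 87;  b_245 = 55;  b_246 = 36;  b_247 = 61;  b_248 = 65
  b_249 = 38;  b_250 = 27;  b_251 = 9;  b_252 = 5;  b_253 = 74;  b_254 = 85
  b_255 = 24;  b_256 = 84;  b_257 = 33;  b_258 = 75;  b_259 = 66;  b_260 = 95
  b_261 = 68;  b_262 = 26;  b_263 = 48;  b_264 = 44;  b_265 = 0;  b_266 = 59
  b_267 = 93;  b_268 = 78;  b_269 = 5;  b_270 = 15;  b_271 = 10;  b_272 = 76
  b_273 = 71;  b_274 = 92;  b_275 = 19;  b_276 = 30;  b_277 = 35;  b_278 = 32
  b_279 = 67;  b_280 = 31;  b_281 = 13;  b_282 = 23;  b_283 = 37;  b_284 = 34
  b_285 = 70;  b_286 = 50;  b_287 = 71;  b_288 = 86;  b_289 = 3;  b_290 = 72
  b_291 = 88;  b_292 = 16;  b_293 = 88;  b_294 = 27;  b_295 = 29;  b_296 = 9
  b_297 = 16;  b_298 = 56;  b_299 = 29;  b_300 = 79;  b_301 = 84;  b_302 = 49
  b_303 = 49;  b_304 = 76;  b_305 = 74;  b_306 = 8;  b_307 = 88;  b_308 = 39
  b_309 = 42;  b_310 = 68;  b_311 = 37;  b_312 = 53;  b_313 = 14;  b_314 = 34
  b_315 = 35;  b_316 = 61;  b_317 = 60;  b_318 = 56;  b_319 = 44;  b_320 = 59
  b_321 = 63;  b_322 = 24;  b_323 = 4;  b_324 = 96;  b_325 = 80;  b_326 = 93
  b_327 = 1;  b_328 = 37;  b_329 = 73;  b_330 = 44;  b_331 = 56;  b_332 = 16
  b_333 = 22;  b_334 = 64;  b_335 = 57;  b_336 = 77;  b_337 = 69;  b_338 = 66
  b_339 = 38;  b_340 = 78;  b_341 = 43;  b_342 = 43;  b_343 = 73;  b_344 = 28
  b_345 = 90;  b_346 = 53;  b_347 = 61;  b_348 = 6;  b_349 = 50;  b_350 = 93
  b_351 = 22;  b_352 = 66;  b_353 = 22;  b_354 = 16;  b_355 = 1;  b_356 = 60
  b_357 = 73;  b_358 = 40
b_359 = 18·40 + 42·73 + 86·60 = 22
b_360 = 18·22 + 42·40 + 86·73 = 12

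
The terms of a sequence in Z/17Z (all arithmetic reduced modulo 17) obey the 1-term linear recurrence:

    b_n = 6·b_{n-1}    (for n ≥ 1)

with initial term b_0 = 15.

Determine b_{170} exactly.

b_1 = 6·15 = 5
b_2 = 6·5 = 13
b_3 = 6·13 = 10
b_4 = 6·10 = 9
b_5 = 6·9 = 3
b_6 = 6·3 = 1
b_7 = 6·1 = 6
b_8 = 6·6 = 2
b_9 = 6·2 = 12
b_10 = 6·12 = 4
b_11 = 6·4 = 7
b_12 = 6·7 = 8
b_13 = 6·8 = 14
b_14 = 6·14 = 16
b_15 = 6·16 = 11
b_16 = 6·11 = 15
(b_16) = (15) = (b_0), so the sequence has period 16.
170 ≡ 10 (mod 16), hence b_170 = b_10 = 4.

4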